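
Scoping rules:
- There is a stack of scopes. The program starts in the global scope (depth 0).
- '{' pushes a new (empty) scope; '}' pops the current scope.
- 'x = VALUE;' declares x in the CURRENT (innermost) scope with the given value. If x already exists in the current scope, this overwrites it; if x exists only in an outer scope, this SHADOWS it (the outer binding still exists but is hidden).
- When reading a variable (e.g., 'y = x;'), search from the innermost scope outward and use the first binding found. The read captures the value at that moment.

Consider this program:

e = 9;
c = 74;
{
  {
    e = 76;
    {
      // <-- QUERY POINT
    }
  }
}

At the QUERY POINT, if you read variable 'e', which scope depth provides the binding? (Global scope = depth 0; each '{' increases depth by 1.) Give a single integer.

Step 1: declare e=9 at depth 0
Step 2: declare c=74 at depth 0
Step 3: enter scope (depth=1)
Step 4: enter scope (depth=2)
Step 5: declare e=76 at depth 2
Step 6: enter scope (depth=3)
Visible at query point: c=74 e=76

Answer: 2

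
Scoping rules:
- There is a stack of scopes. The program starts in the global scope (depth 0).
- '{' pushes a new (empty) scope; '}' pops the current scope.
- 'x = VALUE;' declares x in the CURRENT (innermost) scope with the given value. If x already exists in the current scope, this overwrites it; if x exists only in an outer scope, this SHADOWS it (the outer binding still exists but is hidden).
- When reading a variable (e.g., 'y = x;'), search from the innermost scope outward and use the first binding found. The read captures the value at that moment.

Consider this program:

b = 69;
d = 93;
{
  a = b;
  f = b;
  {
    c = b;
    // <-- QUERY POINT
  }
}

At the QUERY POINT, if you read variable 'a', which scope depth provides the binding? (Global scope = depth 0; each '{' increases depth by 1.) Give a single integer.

Answer: 1

Derivation:
Step 1: declare b=69 at depth 0
Step 2: declare d=93 at depth 0
Step 3: enter scope (depth=1)
Step 4: declare a=(read b)=69 at depth 1
Step 5: declare f=(read b)=69 at depth 1
Step 6: enter scope (depth=2)
Step 7: declare c=(read b)=69 at depth 2
Visible at query point: a=69 b=69 c=69 d=93 f=69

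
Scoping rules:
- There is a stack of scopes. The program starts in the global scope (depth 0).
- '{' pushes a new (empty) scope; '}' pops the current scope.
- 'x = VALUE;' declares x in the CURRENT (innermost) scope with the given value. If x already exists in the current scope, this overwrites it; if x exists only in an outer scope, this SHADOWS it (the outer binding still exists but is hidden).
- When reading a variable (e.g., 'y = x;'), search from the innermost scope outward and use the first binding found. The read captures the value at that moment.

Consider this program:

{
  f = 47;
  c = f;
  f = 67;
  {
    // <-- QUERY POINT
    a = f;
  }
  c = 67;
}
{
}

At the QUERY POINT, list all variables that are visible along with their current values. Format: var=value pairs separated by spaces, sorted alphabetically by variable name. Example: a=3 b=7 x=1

Answer: c=47 f=67

Derivation:
Step 1: enter scope (depth=1)
Step 2: declare f=47 at depth 1
Step 3: declare c=(read f)=47 at depth 1
Step 4: declare f=67 at depth 1
Step 5: enter scope (depth=2)
Visible at query point: c=47 f=67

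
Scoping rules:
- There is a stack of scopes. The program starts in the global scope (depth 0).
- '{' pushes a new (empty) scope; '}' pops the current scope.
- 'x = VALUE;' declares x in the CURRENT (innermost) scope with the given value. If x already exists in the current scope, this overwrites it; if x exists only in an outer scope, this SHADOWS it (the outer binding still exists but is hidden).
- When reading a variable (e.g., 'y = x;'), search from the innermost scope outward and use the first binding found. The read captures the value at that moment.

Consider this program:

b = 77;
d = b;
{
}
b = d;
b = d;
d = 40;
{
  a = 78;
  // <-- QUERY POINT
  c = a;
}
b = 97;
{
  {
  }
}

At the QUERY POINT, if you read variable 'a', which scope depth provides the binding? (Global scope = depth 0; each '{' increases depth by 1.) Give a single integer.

Step 1: declare b=77 at depth 0
Step 2: declare d=(read b)=77 at depth 0
Step 3: enter scope (depth=1)
Step 4: exit scope (depth=0)
Step 5: declare b=(read d)=77 at depth 0
Step 6: declare b=(read d)=77 at depth 0
Step 7: declare d=40 at depth 0
Step 8: enter scope (depth=1)
Step 9: declare a=78 at depth 1
Visible at query point: a=78 b=77 d=40

Answer: 1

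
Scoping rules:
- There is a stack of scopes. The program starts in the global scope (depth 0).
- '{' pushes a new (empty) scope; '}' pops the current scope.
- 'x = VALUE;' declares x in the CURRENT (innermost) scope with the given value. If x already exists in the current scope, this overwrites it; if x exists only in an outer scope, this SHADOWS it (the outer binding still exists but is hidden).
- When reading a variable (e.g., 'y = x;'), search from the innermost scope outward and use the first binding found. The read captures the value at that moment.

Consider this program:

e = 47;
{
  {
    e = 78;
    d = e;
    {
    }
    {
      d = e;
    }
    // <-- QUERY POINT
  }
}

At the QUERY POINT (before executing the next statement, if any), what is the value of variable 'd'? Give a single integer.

Answer: 78

Derivation:
Step 1: declare e=47 at depth 0
Step 2: enter scope (depth=1)
Step 3: enter scope (depth=2)
Step 4: declare e=78 at depth 2
Step 5: declare d=(read e)=78 at depth 2
Step 6: enter scope (depth=3)
Step 7: exit scope (depth=2)
Step 8: enter scope (depth=3)
Step 9: declare d=(read e)=78 at depth 3
Step 10: exit scope (depth=2)
Visible at query point: d=78 e=78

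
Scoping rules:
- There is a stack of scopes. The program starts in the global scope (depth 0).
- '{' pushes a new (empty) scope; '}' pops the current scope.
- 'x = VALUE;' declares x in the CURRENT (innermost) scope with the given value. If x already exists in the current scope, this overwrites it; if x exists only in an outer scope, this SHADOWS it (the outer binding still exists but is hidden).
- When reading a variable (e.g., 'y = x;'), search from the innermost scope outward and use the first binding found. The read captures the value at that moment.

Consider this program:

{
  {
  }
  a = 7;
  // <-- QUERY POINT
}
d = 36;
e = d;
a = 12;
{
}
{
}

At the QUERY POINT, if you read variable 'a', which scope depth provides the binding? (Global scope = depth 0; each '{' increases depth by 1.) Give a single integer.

Step 1: enter scope (depth=1)
Step 2: enter scope (depth=2)
Step 3: exit scope (depth=1)
Step 4: declare a=7 at depth 1
Visible at query point: a=7

Answer: 1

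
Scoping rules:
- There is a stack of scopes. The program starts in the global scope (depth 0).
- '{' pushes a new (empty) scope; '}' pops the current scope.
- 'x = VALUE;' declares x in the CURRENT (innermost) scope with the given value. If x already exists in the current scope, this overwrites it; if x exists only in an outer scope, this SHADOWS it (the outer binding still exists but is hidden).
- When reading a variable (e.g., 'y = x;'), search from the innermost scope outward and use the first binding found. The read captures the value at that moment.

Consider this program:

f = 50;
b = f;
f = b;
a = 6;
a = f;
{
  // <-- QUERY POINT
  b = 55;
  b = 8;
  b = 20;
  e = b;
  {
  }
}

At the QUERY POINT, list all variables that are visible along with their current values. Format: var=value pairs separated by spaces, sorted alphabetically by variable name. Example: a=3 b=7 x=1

Step 1: declare f=50 at depth 0
Step 2: declare b=(read f)=50 at depth 0
Step 3: declare f=(read b)=50 at depth 0
Step 4: declare a=6 at depth 0
Step 5: declare a=(read f)=50 at depth 0
Step 6: enter scope (depth=1)
Visible at query point: a=50 b=50 f=50

Answer: a=50 b=50 f=50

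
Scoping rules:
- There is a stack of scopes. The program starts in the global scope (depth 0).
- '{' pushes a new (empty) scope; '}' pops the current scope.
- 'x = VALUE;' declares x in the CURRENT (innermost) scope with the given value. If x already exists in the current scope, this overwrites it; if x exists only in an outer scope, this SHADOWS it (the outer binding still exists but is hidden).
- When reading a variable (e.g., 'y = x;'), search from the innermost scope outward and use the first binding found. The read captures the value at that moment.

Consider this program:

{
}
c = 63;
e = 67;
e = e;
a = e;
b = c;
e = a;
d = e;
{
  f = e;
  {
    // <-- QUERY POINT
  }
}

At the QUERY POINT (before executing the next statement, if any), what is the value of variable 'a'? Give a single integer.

Step 1: enter scope (depth=1)
Step 2: exit scope (depth=0)
Step 3: declare c=63 at depth 0
Step 4: declare e=67 at depth 0
Step 5: declare e=(read e)=67 at depth 0
Step 6: declare a=(read e)=67 at depth 0
Step 7: declare b=(read c)=63 at depth 0
Step 8: declare e=(read a)=67 at depth 0
Step 9: declare d=(read e)=67 at depth 0
Step 10: enter scope (depth=1)
Step 11: declare f=(read e)=67 at depth 1
Step 12: enter scope (depth=2)
Visible at query point: a=67 b=63 c=63 d=67 e=67 f=67

Answer: 67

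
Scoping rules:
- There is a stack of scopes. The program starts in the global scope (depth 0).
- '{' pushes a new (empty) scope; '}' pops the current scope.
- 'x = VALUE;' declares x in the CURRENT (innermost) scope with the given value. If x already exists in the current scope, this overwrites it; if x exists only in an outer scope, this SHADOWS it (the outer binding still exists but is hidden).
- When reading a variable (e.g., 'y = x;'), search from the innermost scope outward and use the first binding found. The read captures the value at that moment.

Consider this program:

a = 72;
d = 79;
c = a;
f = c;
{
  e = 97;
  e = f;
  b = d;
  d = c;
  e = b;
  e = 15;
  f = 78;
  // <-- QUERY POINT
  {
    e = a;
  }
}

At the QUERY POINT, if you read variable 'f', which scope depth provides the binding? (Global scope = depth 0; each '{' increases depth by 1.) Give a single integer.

Step 1: declare a=72 at depth 0
Step 2: declare d=79 at depth 0
Step 3: declare c=(read a)=72 at depth 0
Step 4: declare f=(read c)=72 at depth 0
Step 5: enter scope (depth=1)
Step 6: declare e=97 at depth 1
Step 7: declare e=(read f)=72 at depth 1
Step 8: declare b=(read d)=79 at depth 1
Step 9: declare d=(read c)=72 at depth 1
Step 10: declare e=(read b)=79 at depth 1
Step 11: declare e=15 at depth 1
Step 12: declare f=78 at depth 1
Visible at query point: a=72 b=79 c=72 d=72 e=15 f=78

Answer: 1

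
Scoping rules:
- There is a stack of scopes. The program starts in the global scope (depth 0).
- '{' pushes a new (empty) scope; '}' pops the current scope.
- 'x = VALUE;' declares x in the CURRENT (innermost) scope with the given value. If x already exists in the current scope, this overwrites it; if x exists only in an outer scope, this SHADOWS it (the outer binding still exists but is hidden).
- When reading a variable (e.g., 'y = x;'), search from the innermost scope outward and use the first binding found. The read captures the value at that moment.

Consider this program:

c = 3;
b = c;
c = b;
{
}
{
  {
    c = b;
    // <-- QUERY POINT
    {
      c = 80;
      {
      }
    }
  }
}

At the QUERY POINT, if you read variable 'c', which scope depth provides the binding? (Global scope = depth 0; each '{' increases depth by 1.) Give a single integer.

Answer: 2

Derivation:
Step 1: declare c=3 at depth 0
Step 2: declare b=(read c)=3 at depth 0
Step 3: declare c=(read b)=3 at depth 0
Step 4: enter scope (depth=1)
Step 5: exit scope (depth=0)
Step 6: enter scope (depth=1)
Step 7: enter scope (depth=2)
Step 8: declare c=(read b)=3 at depth 2
Visible at query point: b=3 c=3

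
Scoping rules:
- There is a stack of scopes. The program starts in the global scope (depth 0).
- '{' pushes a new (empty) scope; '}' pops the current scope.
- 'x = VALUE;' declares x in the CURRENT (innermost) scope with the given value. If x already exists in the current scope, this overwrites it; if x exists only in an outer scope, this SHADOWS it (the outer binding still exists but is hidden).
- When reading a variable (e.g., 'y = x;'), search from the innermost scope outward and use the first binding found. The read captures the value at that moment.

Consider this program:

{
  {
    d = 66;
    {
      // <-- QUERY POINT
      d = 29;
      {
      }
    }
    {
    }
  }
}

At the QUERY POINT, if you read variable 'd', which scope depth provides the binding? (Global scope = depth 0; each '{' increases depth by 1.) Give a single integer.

Answer: 2

Derivation:
Step 1: enter scope (depth=1)
Step 2: enter scope (depth=2)
Step 3: declare d=66 at depth 2
Step 4: enter scope (depth=3)
Visible at query point: d=66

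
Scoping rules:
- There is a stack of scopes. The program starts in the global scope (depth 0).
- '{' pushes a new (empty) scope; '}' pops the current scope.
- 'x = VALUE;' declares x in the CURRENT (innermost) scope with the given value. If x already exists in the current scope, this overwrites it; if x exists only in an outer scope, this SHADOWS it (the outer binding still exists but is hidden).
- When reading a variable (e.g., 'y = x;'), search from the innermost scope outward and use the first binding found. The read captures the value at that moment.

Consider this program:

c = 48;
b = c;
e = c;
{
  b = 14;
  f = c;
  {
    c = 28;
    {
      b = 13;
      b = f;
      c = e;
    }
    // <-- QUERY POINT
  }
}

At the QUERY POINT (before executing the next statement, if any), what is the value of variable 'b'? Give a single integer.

Step 1: declare c=48 at depth 0
Step 2: declare b=(read c)=48 at depth 0
Step 3: declare e=(read c)=48 at depth 0
Step 4: enter scope (depth=1)
Step 5: declare b=14 at depth 1
Step 6: declare f=(read c)=48 at depth 1
Step 7: enter scope (depth=2)
Step 8: declare c=28 at depth 2
Step 9: enter scope (depth=3)
Step 10: declare b=13 at depth 3
Step 11: declare b=(read f)=48 at depth 3
Step 12: declare c=(read e)=48 at depth 3
Step 13: exit scope (depth=2)
Visible at query point: b=14 c=28 e=48 f=48

Answer: 14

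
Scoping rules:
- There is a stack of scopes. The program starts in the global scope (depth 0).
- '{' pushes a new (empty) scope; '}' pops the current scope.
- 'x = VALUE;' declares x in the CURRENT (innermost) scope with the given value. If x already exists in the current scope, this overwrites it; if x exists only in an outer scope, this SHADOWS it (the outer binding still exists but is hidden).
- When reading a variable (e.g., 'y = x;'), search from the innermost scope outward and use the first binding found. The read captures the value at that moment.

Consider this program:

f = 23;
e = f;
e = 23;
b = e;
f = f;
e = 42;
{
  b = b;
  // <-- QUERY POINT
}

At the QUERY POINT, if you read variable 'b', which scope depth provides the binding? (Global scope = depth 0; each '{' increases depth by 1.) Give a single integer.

Answer: 1

Derivation:
Step 1: declare f=23 at depth 0
Step 2: declare e=(read f)=23 at depth 0
Step 3: declare e=23 at depth 0
Step 4: declare b=(read e)=23 at depth 0
Step 5: declare f=(read f)=23 at depth 0
Step 6: declare e=42 at depth 0
Step 7: enter scope (depth=1)
Step 8: declare b=(read b)=23 at depth 1
Visible at query point: b=23 e=42 f=23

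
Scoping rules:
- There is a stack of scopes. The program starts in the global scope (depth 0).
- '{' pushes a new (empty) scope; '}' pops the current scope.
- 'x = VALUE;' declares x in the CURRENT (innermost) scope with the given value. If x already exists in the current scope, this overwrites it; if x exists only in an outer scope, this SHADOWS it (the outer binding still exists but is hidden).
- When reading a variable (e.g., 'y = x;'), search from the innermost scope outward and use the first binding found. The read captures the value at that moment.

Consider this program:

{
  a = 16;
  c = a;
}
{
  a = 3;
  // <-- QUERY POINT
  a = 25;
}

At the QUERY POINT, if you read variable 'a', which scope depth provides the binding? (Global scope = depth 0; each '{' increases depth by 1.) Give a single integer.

Step 1: enter scope (depth=1)
Step 2: declare a=16 at depth 1
Step 3: declare c=(read a)=16 at depth 1
Step 4: exit scope (depth=0)
Step 5: enter scope (depth=1)
Step 6: declare a=3 at depth 1
Visible at query point: a=3

Answer: 1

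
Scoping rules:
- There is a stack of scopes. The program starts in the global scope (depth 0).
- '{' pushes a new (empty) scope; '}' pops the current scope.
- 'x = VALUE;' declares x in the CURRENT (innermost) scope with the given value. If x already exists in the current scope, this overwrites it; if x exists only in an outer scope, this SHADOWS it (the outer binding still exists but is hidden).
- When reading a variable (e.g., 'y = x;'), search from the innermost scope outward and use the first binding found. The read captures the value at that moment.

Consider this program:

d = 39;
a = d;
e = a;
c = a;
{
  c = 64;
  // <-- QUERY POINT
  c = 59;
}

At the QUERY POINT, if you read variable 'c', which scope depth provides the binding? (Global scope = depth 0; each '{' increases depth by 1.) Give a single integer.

Step 1: declare d=39 at depth 0
Step 2: declare a=(read d)=39 at depth 0
Step 3: declare e=(read a)=39 at depth 0
Step 4: declare c=(read a)=39 at depth 0
Step 5: enter scope (depth=1)
Step 6: declare c=64 at depth 1
Visible at query point: a=39 c=64 d=39 e=39

Answer: 1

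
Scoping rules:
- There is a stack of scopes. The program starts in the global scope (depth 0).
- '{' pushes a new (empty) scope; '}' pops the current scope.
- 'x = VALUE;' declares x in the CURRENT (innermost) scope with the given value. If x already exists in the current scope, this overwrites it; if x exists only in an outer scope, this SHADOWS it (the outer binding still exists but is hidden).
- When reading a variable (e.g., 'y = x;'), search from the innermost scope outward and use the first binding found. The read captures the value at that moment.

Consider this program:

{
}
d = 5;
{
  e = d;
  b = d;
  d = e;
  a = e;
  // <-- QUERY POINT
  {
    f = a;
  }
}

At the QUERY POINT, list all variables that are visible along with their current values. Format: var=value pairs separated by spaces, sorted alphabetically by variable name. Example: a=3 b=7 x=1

Step 1: enter scope (depth=1)
Step 2: exit scope (depth=0)
Step 3: declare d=5 at depth 0
Step 4: enter scope (depth=1)
Step 5: declare e=(read d)=5 at depth 1
Step 6: declare b=(read d)=5 at depth 1
Step 7: declare d=(read e)=5 at depth 1
Step 8: declare a=(read e)=5 at depth 1
Visible at query point: a=5 b=5 d=5 e=5

Answer: a=5 b=5 d=5 e=5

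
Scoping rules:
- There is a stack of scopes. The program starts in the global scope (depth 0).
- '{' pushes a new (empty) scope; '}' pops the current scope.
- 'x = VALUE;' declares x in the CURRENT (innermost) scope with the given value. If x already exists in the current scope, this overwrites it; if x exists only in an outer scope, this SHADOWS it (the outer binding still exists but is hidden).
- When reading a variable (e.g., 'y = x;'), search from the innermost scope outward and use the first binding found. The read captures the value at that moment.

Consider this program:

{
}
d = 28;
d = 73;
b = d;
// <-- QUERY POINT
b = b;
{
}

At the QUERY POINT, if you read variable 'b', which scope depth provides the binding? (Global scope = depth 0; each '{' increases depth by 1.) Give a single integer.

Step 1: enter scope (depth=1)
Step 2: exit scope (depth=0)
Step 3: declare d=28 at depth 0
Step 4: declare d=73 at depth 0
Step 5: declare b=(read d)=73 at depth 0
Visible at query point: b=73 d=73

Answer: 0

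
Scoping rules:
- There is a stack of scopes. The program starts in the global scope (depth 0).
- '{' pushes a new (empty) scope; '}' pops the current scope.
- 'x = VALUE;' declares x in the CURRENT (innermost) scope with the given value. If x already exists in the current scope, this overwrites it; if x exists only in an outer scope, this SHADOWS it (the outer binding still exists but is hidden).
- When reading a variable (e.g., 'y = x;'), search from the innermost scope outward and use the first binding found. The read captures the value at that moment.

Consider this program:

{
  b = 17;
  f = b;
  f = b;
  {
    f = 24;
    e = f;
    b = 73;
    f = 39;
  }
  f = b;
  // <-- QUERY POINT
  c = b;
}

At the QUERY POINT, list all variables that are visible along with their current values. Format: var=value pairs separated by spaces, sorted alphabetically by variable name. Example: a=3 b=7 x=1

Answer: b=17 f=17

Derivation:
Step 1: enter scope (depth=1)
Step 2: declare b=17 at depth 1
Step 3: declare f=(read b)=17 at depth 1
Step 4: declare f=(read b)=17 at depth 1
Step 5: enter scope (depth=2)
Step 6: declare f=24 at depth 2
Step 7: declare e=(read f)=24 at depth 2
Step 8: declare b=73 at depth 2
Step 9: declare f=39 at depth 2
Step 10: exit scope (depth=1)
Step 11: declare f=(read b)=17 at depth 1
Visible at query point: b=17 f=17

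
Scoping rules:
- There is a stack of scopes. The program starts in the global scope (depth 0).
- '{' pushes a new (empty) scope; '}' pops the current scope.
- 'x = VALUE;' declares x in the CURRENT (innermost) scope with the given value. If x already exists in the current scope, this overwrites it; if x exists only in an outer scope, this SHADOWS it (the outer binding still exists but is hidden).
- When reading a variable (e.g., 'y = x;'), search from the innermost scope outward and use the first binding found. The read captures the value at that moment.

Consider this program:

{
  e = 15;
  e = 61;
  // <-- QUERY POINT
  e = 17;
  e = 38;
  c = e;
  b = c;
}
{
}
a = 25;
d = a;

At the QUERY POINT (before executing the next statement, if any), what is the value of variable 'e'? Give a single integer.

Step 1: enter scope (depth=1)
Step 2: declare e=15 at depth 1
Step 3: declare e=61 at depth 1
Visible at query point: e=61

Answer: 61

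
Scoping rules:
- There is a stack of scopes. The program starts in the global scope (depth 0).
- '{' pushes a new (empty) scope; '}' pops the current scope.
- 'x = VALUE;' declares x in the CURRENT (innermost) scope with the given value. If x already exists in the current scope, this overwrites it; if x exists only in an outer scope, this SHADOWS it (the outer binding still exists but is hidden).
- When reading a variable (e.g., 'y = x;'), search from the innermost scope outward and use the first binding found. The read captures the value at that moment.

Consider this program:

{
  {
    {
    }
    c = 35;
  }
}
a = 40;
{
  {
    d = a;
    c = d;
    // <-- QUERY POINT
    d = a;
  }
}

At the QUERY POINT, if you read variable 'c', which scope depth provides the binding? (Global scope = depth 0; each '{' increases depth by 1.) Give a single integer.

Step 1: enter scope (depth=1)
Step 2: enter scope (depth=2)
Step 3: enter scope (depth=3)
Step 4: exit scope (depth=2)
Step 5: declare c=35 at depth 2
Step 6: exit scope (depth=1)
Step 7: exit scope (depth=0)
Step 8: declare a=40 at depth 0
Step 9: enter scope (depth=1)
Step 10: enter scope (depth=2)
Step 11: declare d=(read a)=40 at depth 2
Step 12: declare c=(read d)=40 at depth 2
Visible at query point: a=40 c=40 d=40

Answer: 2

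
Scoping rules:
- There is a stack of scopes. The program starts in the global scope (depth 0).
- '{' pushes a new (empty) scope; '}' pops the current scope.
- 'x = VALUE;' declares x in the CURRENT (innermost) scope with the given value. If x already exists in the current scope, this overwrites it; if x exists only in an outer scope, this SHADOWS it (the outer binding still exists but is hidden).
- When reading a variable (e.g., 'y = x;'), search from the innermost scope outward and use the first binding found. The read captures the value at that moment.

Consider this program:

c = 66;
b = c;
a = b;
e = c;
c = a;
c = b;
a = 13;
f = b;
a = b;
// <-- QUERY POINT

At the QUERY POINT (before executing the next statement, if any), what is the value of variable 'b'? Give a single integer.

Step 1: declare c=66 at depth 0
Step 2: declare b=(read c)=66 at depth 0
Step 3: declare a=(read b)=66 at depth 0
Step 4: declare e=(read c)=66 at depth 0
Step 5: declare c=(read a)=66 at depth 0
Step 6: declare c=(read b)=66 at depth 0
Step 7: declare a=13 at depth 0
Step 8: declare f=(read b)=66 at depth 0
Step 9: declare a=(read b)=66 at depth 0
Visible at query point: a=66 b=66 c=66 e=66 f=66

Answer: 66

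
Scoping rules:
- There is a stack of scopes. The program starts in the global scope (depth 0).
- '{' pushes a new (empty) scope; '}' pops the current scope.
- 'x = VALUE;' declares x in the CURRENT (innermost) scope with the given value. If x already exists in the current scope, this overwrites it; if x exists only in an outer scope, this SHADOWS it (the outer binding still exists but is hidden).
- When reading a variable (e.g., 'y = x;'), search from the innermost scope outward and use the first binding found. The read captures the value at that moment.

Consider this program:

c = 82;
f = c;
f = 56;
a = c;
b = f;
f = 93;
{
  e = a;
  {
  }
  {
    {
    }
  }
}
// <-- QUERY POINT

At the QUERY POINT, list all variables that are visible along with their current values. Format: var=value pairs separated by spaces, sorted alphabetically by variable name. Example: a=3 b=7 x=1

Answer: a=82 b=56 c=82 f=93

Derivation:
Step 1: declare c=82 at depth 0
Step 2: declare f=(read c)=82 at depth 0
Step 3: declare f=56 at depth 0
Step 4: declare a=(read c)=82 at depth 0
Step 5: declare b=(read f)=56 at depth 0
Step 6: declare f=93 at depth 0
Step 7: enter scope (depth=1)
Step 8: declare e=(read a)=82 at depth 1
Step 9: enter scope (depth=2)
Step 10: exit scope (depth=1)
Step 11: enter scope (depth=2)
Step 12: enter scope (depth=3)
Step 13: exit scope (depth=2)
Step 14: exit scope (depth=1)
Step 15: exit scope (depth=0)
Visible at query point: a=82 b=56 c=82 f=93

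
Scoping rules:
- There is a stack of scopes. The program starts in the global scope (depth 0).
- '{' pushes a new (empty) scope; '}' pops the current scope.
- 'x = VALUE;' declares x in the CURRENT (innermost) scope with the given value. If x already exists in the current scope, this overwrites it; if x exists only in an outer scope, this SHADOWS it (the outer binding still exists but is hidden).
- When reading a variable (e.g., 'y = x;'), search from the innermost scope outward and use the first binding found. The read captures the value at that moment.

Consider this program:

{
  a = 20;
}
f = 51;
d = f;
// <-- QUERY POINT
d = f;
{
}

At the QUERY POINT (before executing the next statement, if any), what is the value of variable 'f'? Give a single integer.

Answer: 51

Derivation:
Step 1: enter scope (depth=1)
Step 2: declare a=20 at depth 1
Step 3: exit scope (depth=0)
Step 4: declare f=51 at depth 0
Step 5: declare d=(read f)=51 at depth 0
Visible at query point: d=51 f=51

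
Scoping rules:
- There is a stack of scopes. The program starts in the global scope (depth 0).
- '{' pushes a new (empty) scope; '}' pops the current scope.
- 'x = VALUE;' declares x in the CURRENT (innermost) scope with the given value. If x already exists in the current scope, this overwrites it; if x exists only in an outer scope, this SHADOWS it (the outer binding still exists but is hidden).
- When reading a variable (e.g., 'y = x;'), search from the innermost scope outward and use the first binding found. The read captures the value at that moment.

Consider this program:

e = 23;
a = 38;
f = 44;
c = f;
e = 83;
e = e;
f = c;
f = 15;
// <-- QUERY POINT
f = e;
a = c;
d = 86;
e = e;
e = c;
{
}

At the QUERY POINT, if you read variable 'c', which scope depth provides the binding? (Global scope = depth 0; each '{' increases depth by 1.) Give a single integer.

Step 1: declare e=23 at depth 0
Step 2: declare a=38 at depth 0
Step 3: declare f=44 at depth 0
Step 4: declare c=(read f)=44 at depth 0
Step 5: declare e=83 at depth 0
Step 6: declare e=(read e)=83 at depth 0
Step 7: declare f=(read c)=44 at depth 0
Step 8: declare f=15 at depth 0
Visible at query point: a=38 c=44 e=83 f=15

Answer: 0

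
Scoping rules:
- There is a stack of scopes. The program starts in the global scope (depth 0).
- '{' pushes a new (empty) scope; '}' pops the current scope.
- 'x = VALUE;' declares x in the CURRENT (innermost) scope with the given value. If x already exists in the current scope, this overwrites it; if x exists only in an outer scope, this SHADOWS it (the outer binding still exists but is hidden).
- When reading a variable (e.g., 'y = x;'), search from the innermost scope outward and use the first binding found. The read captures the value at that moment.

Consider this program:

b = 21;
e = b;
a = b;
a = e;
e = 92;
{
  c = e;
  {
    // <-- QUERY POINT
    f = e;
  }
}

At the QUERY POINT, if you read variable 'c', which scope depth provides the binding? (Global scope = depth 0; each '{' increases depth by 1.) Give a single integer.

Step 1: declare b=21 at depth 0
Step 2: declare e=(read b)=21 at depth 0
Step 3: declare a=(read b)=21 at depth 0
Step 4: declare a=(read e)=21 at depth 0
Step 5: declare e=92 at depth 0
Step 6: enter scope (depth=1)
Step 7: declare c=(read e)=92 at depth 1
Step 8: enter scope (depth=2)
Visible at query point: a=21 b=21 c=92 e=92

Answer: 1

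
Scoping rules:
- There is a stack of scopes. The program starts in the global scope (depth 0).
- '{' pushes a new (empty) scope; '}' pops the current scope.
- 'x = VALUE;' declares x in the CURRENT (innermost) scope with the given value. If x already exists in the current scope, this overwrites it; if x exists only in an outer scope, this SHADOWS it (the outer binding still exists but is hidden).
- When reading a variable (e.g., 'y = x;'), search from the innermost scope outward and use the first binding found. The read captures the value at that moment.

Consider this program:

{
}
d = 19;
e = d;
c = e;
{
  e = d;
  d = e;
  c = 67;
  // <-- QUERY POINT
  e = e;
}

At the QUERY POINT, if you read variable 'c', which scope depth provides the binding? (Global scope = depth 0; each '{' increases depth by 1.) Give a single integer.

Step 1: enter scope (depth=1)
Step 2: exit scope (depth=0)
Step 3: declare d=19 at depth 0
Step 4: declare e=(read d)=19 at depth 0
Step 5: declare c=(read e)=19 at depth 0
Step 6: enter scope (depth=1)
Step 7: declare e=(read d)=19 at depth 1
Step 8: declare d=(read e)=19 at depth 1
Step 9: declare c=67 at depth 1
Visible at query point: c=67 d=19 e=19

Answer: 1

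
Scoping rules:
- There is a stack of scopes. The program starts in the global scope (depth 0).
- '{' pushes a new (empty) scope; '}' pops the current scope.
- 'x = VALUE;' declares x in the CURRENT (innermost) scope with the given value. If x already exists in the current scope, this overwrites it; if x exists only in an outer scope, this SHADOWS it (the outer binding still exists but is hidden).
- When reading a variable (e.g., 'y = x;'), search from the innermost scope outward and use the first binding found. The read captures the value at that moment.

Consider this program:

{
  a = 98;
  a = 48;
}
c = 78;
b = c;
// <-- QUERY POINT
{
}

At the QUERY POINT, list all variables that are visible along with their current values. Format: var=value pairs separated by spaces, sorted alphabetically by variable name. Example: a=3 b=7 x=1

Answer: b=78 c=78

Derivation:
Step 1: enter scope (depth=1)
Step 2: declare a=98 at depth 1
Step 3: declare a=48 at depth 1
Step 4: exit scope (depth=0)
Step 5: declare c=78 at depth 0
Step 6: declare b=(read c)=78 at depth 0
Visible at query point: b=78 c=78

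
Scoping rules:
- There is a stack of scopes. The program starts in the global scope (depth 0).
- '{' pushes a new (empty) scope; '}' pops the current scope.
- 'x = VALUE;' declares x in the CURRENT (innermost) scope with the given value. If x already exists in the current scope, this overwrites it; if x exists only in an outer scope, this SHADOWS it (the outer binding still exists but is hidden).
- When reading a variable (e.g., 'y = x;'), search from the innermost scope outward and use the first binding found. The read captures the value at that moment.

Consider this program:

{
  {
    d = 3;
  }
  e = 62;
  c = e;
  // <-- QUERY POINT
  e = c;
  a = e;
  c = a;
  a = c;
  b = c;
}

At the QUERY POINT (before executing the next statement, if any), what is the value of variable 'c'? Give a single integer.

Step 1: enter scope (depth=1)
Step 2: enter scope (depth=2)
Step 3: declare d=3 at depth 2
Step 4: exit scope (depth=1)
Step 5: declare e=62 at depth 1
Step 6: declare c=(read e)=62 at depth 1
Visible at query point: c=62 e=62

Answer: 62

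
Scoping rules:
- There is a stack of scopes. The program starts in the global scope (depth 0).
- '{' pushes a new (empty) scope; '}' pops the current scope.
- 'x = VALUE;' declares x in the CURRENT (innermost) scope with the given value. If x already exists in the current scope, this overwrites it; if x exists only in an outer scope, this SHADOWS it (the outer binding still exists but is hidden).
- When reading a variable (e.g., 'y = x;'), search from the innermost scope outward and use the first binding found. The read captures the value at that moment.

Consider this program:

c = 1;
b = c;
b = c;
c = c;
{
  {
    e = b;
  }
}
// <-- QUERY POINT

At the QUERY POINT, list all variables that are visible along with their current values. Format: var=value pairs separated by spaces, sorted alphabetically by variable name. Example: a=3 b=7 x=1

Step 1: declare c=1 at depth 0
Step 2: declare b=(read c)=1 at depth 0
Step 3: declare b=(read c)=1 at depth 0
Step 4: declare c=(read c)=1 at depth 0
Step 5: enter scope (depth=1)
Step 6: enter scope (depth=2)
Step 7: declare e=(read b)=1 at depth 2
Step 8: exit scope (depth=1)
Step 9: exit scope (depth=0)
Visible at query point: b=1 c=1

Answer: b=1 c=1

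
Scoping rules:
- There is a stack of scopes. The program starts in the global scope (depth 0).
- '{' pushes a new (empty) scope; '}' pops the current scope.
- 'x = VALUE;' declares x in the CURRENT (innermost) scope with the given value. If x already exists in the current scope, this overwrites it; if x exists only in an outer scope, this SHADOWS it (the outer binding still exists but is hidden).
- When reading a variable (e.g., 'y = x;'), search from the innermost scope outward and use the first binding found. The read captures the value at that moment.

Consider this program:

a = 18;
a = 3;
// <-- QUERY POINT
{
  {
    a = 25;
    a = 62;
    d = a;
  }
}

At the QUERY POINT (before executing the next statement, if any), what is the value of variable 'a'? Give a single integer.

Answer: 3

Derivation:
Step 1: declare a=18 at depth 0
Step 2: declare a=3 at depth 0
Visible at query point: a=3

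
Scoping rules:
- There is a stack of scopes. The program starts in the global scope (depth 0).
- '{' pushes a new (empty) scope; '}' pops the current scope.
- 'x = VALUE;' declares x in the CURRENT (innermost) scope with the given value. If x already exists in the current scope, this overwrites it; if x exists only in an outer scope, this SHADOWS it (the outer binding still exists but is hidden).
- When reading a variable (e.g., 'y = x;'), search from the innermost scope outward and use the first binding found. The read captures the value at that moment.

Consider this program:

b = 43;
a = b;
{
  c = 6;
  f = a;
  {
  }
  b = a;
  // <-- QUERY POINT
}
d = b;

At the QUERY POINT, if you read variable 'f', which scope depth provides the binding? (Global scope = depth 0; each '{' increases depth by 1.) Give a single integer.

Step 1: declare b=43 at depth 0
Step 2: declare a=(read b)=43 at depth 0
Step 3: enter scope (depth=1)
Step 4: declare c=6 at depth 1
Step 5: declare f=(read a)=43 at depth 1
Step 6: enter scope (depth=2)
Step 7: exit scope (depth=1)
Step 8: declare b=(read a)=43 at depth 1
Visible at query point: a=43 b=43 c=6 f=43

Answer: 1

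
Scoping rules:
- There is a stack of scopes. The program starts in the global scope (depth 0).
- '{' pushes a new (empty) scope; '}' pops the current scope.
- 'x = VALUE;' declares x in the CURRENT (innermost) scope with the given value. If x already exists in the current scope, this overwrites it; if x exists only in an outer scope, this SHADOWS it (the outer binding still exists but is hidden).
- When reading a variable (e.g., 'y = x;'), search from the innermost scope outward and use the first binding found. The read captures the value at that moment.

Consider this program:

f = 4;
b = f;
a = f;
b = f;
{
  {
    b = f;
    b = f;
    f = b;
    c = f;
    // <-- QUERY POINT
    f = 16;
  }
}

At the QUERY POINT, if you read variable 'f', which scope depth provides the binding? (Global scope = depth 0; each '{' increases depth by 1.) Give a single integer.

Answer: 2

Derivation:
Step 1: declare f=4 at depth 0
Step 2: declare b=(read f)=4 at depth 0
Step 3: declare a=(read f)=4 at depth 0
Step 4: declare b=(read f)=4 at depth 0
Step 5: enter scope (depth=1)
Step 6: enter scope (depth=2)
Step 7: declare b=(read f)=4 at depth 2
Step 8: declare b=(read f)=4 at depth 2
Step 9: declare f=(read b)=4 at depth 2
Step 10: declare c=(read f)=4 at depth 2
Visible at query point: a=4 b=4 c=4 f=4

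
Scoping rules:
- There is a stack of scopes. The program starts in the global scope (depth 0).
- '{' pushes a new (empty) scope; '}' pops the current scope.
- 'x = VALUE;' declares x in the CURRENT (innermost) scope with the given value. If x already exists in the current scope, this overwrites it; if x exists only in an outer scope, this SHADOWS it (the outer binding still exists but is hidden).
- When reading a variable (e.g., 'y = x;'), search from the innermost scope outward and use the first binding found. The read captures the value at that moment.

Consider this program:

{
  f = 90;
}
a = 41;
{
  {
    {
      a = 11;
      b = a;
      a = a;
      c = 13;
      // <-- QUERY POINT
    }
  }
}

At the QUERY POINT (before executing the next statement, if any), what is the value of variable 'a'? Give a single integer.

Step 1: enter scope (depth=1)
Step 2: declare f=90 at depth 1
Step 3: exit scope (depth=0)
Step 4: declare a=41 at depth 0
Step 5: enter scope (depth=1)
Step 6: enter scope (depth=2)
Step 7: enter scope (depth=3)
Step 8: declare a=11 at depth 3
Step 9: declare b=(read a)=11 at depth 3
Step 10: declare a=(read a)=11 at depth 3
Step 11: declare c=13 at depth 3
Visible at query point: a=11 b=11 c=13

Answer: 11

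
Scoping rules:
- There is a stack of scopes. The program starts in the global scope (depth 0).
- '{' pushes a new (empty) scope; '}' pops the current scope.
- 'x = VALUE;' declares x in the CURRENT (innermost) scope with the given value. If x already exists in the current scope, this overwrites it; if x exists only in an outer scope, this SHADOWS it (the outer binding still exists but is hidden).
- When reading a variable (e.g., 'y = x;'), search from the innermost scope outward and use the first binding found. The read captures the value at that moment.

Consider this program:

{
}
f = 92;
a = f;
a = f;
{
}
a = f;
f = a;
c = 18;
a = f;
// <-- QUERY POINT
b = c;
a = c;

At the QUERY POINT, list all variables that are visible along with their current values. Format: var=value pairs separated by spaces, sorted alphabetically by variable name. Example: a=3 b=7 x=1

Step 1: enter scope (depth=1)
Step 2: exit scope (depth=0)
Step 3: declare f=92 at depth 0
Step 4: declare a=(read f)=92 at depth 0
Step 5: declare a=(read f)=92 at depth 0
Step 6: enter scope (depth=1)
Step 7: exit scope (depth=0)
Step 8: declare a=(read f)=92 at depth 0
Step 9: declare f=(read a)=92 at depth 0
Step 10: declare c=18 at depth 0
Step 11: declare a=(read f)=92 at depth 0
Visible at query point: a=92 c=18 f=92

Answer: a=92 c=18 f=92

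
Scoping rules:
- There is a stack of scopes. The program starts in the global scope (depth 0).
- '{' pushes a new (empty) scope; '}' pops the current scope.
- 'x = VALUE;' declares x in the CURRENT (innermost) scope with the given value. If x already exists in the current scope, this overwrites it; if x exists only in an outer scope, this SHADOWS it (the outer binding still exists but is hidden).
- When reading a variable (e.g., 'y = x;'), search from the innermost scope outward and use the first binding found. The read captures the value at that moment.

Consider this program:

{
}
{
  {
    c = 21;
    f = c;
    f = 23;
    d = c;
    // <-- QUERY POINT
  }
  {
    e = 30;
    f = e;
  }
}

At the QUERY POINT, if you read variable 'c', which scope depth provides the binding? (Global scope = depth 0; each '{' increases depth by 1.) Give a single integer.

Step 1: enter scope (depth=1)
Step 2: exit scope (depth=0)
Step 3: enter scope (depth=1)
Step 4: enter scope (depth=2)
Step 5: declare c=21 at depth 2
Step 6: declare f=(read c)=21 at depth 2
Step 7: declare f=23 at depth 2
Step 8: declare d=(read c)=21 at depth 2
Visible at query point: c=21 d=21 f=23

Answer: 2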